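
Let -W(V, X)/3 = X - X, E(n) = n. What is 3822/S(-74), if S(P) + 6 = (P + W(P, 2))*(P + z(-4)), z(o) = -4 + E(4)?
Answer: 1911/2735 ≈ 0.69872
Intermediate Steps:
W(V, X) = 0 (W(V, X) = -3*(X - X) = -3*0 = 0)
z(o) = 0 (z(o) = -4 + 4 = 0)
S(P) = -6 + P² (S(P) = -6 + (P + 0)*(P + 0) = -6 + P*P = -6 + P²)
3822/S(-74) = 3822/(-6 + (-74)²) = 3822/(-6 + 5476) = 3822/5470 = 3822*(1/5470) = 1911/2735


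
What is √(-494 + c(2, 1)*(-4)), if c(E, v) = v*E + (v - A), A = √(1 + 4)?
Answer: √(-506 + 4*√5) ≈ 22.295*I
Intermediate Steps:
A = √5 ≈ 2.2361
c(E, v) = v - √5 + E*v (c(E, v) = v*E + (v - √5) = E*v + (v - √5) = v - √5 + E*v)
√(-494 + c(2, 1)*(-4)) = √(-494 + (1 - √5 + 2*1)*(-4)) = √(-494 + (1 - √5 + 2)*(-4)) = √(-494 + (3 - √5)*(-4)) = √(-494 + (-12 + 4*√5)) = √(-506 + 4*√5)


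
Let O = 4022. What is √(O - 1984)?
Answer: √2038 ≈ 45.144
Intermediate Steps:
√(O - 1984) = √(4022 - 1984) = √2038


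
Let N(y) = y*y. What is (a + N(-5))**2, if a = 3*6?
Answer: 1849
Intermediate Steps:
N(y) = y**2
a = 18
(a + N(-5))**2 = (18 + (-5)**2)**2 = (18 + 25)**2 = 43**2 = 1849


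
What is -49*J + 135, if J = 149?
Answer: -7166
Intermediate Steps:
-49*J + 135 = -49*149 + 135 = -7301 + 135 = -7166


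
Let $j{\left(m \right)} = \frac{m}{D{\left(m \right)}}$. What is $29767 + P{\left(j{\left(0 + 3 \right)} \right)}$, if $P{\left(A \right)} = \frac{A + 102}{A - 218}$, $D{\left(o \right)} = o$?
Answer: $\frac{6459336}{217} \approx 29767.0$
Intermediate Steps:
$j{\left(m \right)} = 1$ ($j{\left(m \right)} = \frac{m}{m} = 1$)
$P{\left(A \right)} = \frac{102 + A}{-218 + A}$
$29767 + P{\left(j{\left(0 + 3 \right)} \right)} = 29767 + \frac{102 + 1}{-218 + 1} = 29767 + \frac{1}{-217} \cdot 103 = 29767 - \frac{103}{217} = \frac{6459336}{217}$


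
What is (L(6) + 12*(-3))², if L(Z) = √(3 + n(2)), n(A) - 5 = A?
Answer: (36 - √10)² ≈ 1078.3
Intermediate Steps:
n(A) = 5 + A
L(Z) = √10 (L(Z) = √(3 + (5 + 2)) = √(3 + 7) = √10)
(L(6) + 12*(-3))² = (√10 + 12*(-3))² = (√10 - 36)² = (-36 + √10)²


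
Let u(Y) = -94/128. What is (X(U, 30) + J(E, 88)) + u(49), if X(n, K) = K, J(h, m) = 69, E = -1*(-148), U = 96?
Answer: 6289/64 ≈ 98.266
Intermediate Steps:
E = 148
u(Y) = -47/64 (u(Y) = -94*1/128 = -47/64)
(X(U, 30) + J(E, 88)) + u(49) = (30 + 69) - 47/64 = 99 - 47/64 = 6289/64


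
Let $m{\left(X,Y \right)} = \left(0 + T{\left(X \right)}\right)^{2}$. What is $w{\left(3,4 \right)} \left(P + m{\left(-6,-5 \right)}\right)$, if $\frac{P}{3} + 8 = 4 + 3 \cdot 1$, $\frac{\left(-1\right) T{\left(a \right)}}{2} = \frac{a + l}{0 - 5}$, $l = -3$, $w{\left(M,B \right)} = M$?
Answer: $\frac{747}{25} \approx 29.88$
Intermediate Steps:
$T{\left(a \right)} = - \frac{6}{5} + \frac{2 a}{5}$ ($T{\left(a \right)} = - 2 \frac{a - 3}{0 - 5} = - 2 \frac{-3 + a}{-5} = - 2 \left(-3 + a\right) \left(- \frac{1}{5}\right) = - 2 \left(\frac{3}{5} - \frac{a}{5}\right) = - \frac{6}{5} + \frac{2 a}{5}$)
$m{\left(X,Y \right)} = \left(- \frac{6}{5} + \frac{2 X}{5}\right)^{2}$ ($m{\left(X,Y \right)} = \left(0 + \left(- \frac{6}{5} + \frac{2 X}{5}\right)\right)^{2} = \left(- \frac{6}{5} + \frac{2 X}{5}\right)^{2}$)
$P = -3$ ($P = -24 + 3 \left(4 + 3 \cdot 1\right) = -24 + 3 \left(4 + 3\right) = -24 + 3 \cdot 7 = -24 + 21 = -3$)
$w{\left(3,4 \right)} \left(P + m{\left(-6,-5 \right)}\right) = 3 \left(-3 + \frac{4 \left(-3 - 6\right)^{2}}{25}\right) = 3 \left(-3 + \frac{4 \left(-9\right)^{2}}{25}\right) = 3 \left(-3 + \frac{4}{25} \cdot 81\right) = 3 \left(-3 + \frac{324}{25}\right) = 3 \cdot \frac{249}{25} = \frac{747}{25}$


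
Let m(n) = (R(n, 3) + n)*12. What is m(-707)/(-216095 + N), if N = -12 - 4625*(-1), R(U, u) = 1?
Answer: 1412/35247 ≈ 0.040060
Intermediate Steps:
N = 4613 (N = -12 - 185*(-25) = -12 + 4625 = 4613)
m(n) = 12 + 12*n (m(n) = (1 + n)*12 = 12 + 12*n)
m(-707)/(-216095 + N) = (12 + 12*(-707))/(-216095 + 4613) = (12 - 8484)/(-211482) = -8472*(-1/211482) = 1412/35247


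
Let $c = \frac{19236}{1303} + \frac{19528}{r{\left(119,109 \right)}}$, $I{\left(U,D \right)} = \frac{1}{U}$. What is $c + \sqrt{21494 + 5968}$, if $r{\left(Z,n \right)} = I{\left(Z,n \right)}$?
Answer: $\frac{3027972332}{1303} + \sqrt{27462} \approx 2.324 \cdot 10^{6}$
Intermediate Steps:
$r{\left(Z,n \right)} = \frac{1}{Z}$
$c = \frac{3027972332}{1303}$ ($c = \frac{19236}{1303} + \frac{19528}{\frac{1}{119}} = 19236 \cdot \frac{1}{1303} + 19528 \frac{1}{\frac{1}{119}} = \frac{19236}{1303} + 19528 \cdot 119 = \frac{19236}{1303} + 2323832 = \frac{3027972332}{1303} \approx 2.3238 \cdot 10^{6}$)
$c + \sqrt{21494 + 5968} = \frac{3027972332}{1303} + \sqrt{21494 + 5968} = \frac{3027972332}{1303} + \sqrt{27462}$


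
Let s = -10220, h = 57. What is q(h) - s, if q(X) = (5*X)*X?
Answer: 26465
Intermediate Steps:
q(X) = 5*X²
q(h) - s = 5*57² - 1*(-10220) = 5*3249 + 10220 = 16245 + 10220 = 26465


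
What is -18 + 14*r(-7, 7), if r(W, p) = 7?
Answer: 80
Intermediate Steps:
-18 + 14*r(-7, 7) = -18 + 14*7 = -18 + 98 = 80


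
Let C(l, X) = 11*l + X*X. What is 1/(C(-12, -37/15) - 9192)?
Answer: -225/2096531 ≈ -0.00010732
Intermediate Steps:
C(l, X) = X² + 11*l (C(l, X) = 11*l + X² = X² + 11*l)
1/(C(-12, -37/15) - 9192) = 1/(((-37/15)² + 11*(-12)) - 9192) = 1/(((-37*1/15)² - 132) - 9192) = 1/(((-37/15)² - 132) - 9192) = 1/((1369/225 - 132) - 9192) = 1/(-28331/225 - 9192) = 1/(-2096531/225) = -225/2096531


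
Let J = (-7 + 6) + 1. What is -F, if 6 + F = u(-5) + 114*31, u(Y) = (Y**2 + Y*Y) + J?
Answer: -3578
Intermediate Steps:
J = 0 (J = -1 + 1 = 0)
u(Y) = 2*Y**2 (u(Y) = (Y**2 + Y*Y) + 0 = (Y**2 + Y**2) + 0 = 2*Y**2 + 0 = 2*Y**2)
F = 3578 (F = -6 + (2*(-5)**2 + 114*31) = -6 + (2*25 + 3534) = -6 + (50 + 3534) = -6 + 3584 = 3578)
-F = -1*3578 = -3578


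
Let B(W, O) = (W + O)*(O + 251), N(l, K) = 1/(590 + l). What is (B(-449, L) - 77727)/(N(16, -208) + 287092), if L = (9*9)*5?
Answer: -64594146/173977753 ≈ -0.37128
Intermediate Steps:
L = 405 (L = 81*5 = 405)
B(W, O) = (251 + O)*(O + W) (B(W, O) = (O + W)*(251 + O) = (251 + O)*(O + W))
(B(-449, L) - 77727)/(N(16, -208) + 287092) = ((405² + 251*405 + 251*(-449) + 405*(-449)) - 77727)/(1/(590 + 16) + 287092) = ((164025 + 101655 - 112699 - 181845) - 77727)/(1/606 + 287092) = (-28864 - 77727)/(1/606 + 287092) = -106591/173977753/606 = -106591*606/173977753 = -64594146/173977753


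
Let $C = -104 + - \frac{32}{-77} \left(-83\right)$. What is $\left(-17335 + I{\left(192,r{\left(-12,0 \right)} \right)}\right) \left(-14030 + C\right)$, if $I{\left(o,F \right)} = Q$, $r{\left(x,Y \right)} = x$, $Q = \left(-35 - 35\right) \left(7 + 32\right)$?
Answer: $\frac{21890393310}{77} \approx 2.8429 \cdot 10^{8}$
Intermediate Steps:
$C = - \frac{10664}{77}$ ($C = -104 + \left(-32\right) \left(- \frac{1}{77}\right) \left(-83\right) = -104 + \frac{32}{77} \left(-83\right) = -104 - \frac{2656}{77} = - \frac{10664}{77} \approx -138.49$)
$Q = -2730$ ($Q = \left(-70\right) 39 = -2730$)
$I{\left(o,F \right)} = -2730$
$\left(-17335 + I{\left(192,r{\left(-12,0 \right)} \right)}\right) \left(-14030 + C\right) = \left(-17335 - 2730\right) \left(-14030 - \frac{10664}{77}\right) = \left(-20065\right) \left(- \frac{1090974}{77}\right) = \frac{21890393310}{77}$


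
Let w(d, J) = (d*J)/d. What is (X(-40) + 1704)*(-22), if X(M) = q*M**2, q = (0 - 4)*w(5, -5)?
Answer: -741488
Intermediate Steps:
w(d, J) = J (w(d, J) = (J*d)/d = J)
q = 20 (q = (0 - 4)*(-5) = -4*(-5) = 20)
X(M) = 20*M**2
(X(-40) + 1704)*(-22) = (20*(-40)**2 + 1704)*(-22) = (20*1600 + 1704)*(-22) = (32000 + 1704)*(-22) = 33704*(-22) = -741488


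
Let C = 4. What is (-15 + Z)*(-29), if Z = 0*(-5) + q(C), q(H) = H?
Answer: 319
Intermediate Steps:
Z = 4 (Z = 0*(-5) + 4 = 0 + 4 = 4)
(-15 + Z)*(-29) = (-15 + 4)*(-29) = -11*(-29) = 319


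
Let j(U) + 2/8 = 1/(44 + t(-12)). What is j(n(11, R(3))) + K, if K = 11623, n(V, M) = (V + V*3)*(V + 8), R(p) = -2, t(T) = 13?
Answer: 2649991/228 ≈ 11623.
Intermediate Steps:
n(V, M) = 4*V*(8 + V) (n(V, M) = (V + 3*V)*(8 + V) = (4*V)*(8 + V) = 4*V*(8 + V))
j(U) = -53/228 (j(U) = -¼ + 1/(44 + 13) = -¼ + 1/57 = -53/228)
j(n(11, R(3))) + K = -53/228 + 11623 = 2649991/228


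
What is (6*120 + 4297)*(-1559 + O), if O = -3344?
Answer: -24598351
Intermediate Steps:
(6*120 + 4297)*(-1559 + O) = (6*120 + 4297)*(-1559 - 3344) = (720 + 4297)*(-4903) = 5017*(-4903) = -24598351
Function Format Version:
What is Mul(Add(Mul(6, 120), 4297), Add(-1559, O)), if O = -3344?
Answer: -24598351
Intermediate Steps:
Mul(Add(Mul(6, 120), 4297), Add(-1559, O)) = Mul(Add(Mul(6, 120), 4297), Add(-1559, -3344)) = Mul(Add(720, 4297), -4903) = Mul(5017, -4903) = -24598351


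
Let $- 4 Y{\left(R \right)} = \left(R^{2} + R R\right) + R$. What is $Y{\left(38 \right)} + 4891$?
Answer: $\frac{8319}{2} \approx 4159.5$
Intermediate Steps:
$Y{\left(R \right)} = - \frac{R^{2}}{2} - \frac{R}{4}$ ($Y{\left(R \right)} = - \frac{\left(R^{2} + R R\right) + R}{4} = - \frac{\left(R^{2} + R^{2}\right) + R}{4} = - \frac{2 R^{2} + R}{4} = - \frac{R + 2 R^{2}}{4} = - \frac{R^{2}}{2} - \frac{R}{4}$)
$Y{\left(38 \right)} + 4891 = \left(- \frac{1}{4}\right) 38 \left(1 + 2 \cdot 38\right) + 4891 = \left(- \frac{1}{4}\right) 38 \left(1 + 76\right) + 4891 = \left(- \frac{1}{4}\right) 38 \cdot 77 + 4891 = - \frac{1463}{2} + 4891 = \frac{8319}{2}$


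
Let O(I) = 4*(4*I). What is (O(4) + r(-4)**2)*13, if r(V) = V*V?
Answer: 4160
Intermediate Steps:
r(V) = V**2
O(I) = 16*I
(O(4) + r(-4)**2)*13 = (16*4 + ((-4)**2)**2)*13 = (64 + 16**2)*13 = (64 + 256)*13 = 320*13 = 4160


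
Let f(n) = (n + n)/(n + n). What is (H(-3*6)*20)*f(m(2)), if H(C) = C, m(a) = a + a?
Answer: -360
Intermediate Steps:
m(a) = 2*a
f(n) = 1 (f(n) = (2*n)/((2*n)) = (2*n)*(1/(2*n)) = 1)
(H(-3*6)*20)*f(m(2)) = (-3*6*20)*1 = -18*20*1 = -360*1 = -360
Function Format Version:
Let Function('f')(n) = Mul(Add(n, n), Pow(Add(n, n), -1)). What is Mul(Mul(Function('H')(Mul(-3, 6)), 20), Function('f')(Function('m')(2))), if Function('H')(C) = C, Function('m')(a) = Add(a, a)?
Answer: -360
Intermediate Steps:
Function('m')(a) = Mul(2, a)
Function('f')(n) = 1 (Function('f')(n) = Mul(Mul(2, n), Pow(Mul(2, n), -1)) = Mul(Mul(2, n), Mul(Rational(1, 2), Pow(n, -1))) = 1)
Mul(Mul(Function('H')(Mul(-3, 6)), 20), Function('f')(Function('m')(2))) = Mul(Mul(Mul(-3, 6), 20), 1) = Mul(Mul(-18, 20), 1) = Mul(-360, 1) = -360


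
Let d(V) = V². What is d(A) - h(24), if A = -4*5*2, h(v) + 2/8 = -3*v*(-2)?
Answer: 5825/4 ≈ 1456.3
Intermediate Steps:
h(v) = -¼ + 6*v (h(v) = -¼ - 3*v*(-2) = -¼ + 6*v)
A = -40 (A = -20*2 = -40)
d(A) - h(24) = (-40)² - (-¼ + 6*24) = 1600 - (-¼ + 144) = 1600 - 1*575/4 = 1600 - 575/4 = 5825/4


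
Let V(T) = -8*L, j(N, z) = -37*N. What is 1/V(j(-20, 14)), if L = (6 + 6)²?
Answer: -1/1152 ≈ -0.00086806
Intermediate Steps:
L = 144 (L = 12² = 144)
V(T) = -1152 (V(T) = -8*144 = -1152)
1/V(j(-20, 14)) = 1/(-1152) = -1/1152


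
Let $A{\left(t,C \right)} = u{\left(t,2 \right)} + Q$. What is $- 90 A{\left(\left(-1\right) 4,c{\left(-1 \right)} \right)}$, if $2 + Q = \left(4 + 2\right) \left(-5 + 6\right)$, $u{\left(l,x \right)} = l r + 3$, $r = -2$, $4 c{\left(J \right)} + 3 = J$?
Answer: $-1350$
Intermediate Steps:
$c{\left(J \right)} = - \frac{3}{4} + \frac{J}{4}$
$u{\left(l,x \right)} = 3 - 2 l$ ($u{\left(l,x \right)} = l \left(-2\right) + 3 = - 2 l + 3 = 3 - 2 l$)
$Q = 4$ ($Q = -2 + \left(4 + 2\right) \left(-5 + 6\right) = -2 + 6 \cdot 1 = -2 + 6 = 4$)
$A{\left(t,C \right)} = 7 - 2 t$ ($A{\left(t,C \right)} = \left(3 - 2 t\right) + 4 = 7 - 2 t$)
$- 90 A{\left(\left(-1\right) 4,c{\left(-1 \right)} \right)} = - 90 \left(7 - 2 \left(\left(-1\right) 4\right)\right) = - 90 \left(7 - -8\right) = - 90 \left(7 + 8\right) = \left(-90\right) 15 = -1350$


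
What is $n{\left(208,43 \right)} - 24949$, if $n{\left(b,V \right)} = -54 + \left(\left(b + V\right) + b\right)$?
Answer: $-24544$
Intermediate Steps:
$n{\left(b,V \right)} = -54 + V + 2 b$ ($n{\left(b,V \right)} = -54 + \left(\left(V + b\right) + b\right) = -54 + \left(V + 2 b\right) = -54 + V + 2 b$)
$n{\left(208,43 \right)} - 24949 = \left(-54 + 43 + 2 \cdot 208\right) - 24949 = \left(-54 + 43 + 416\right) - 24949 = 405 - 24949 = -24544$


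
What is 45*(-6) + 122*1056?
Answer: 128562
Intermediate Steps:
45*(-6) + 122*1056 = -270 + 128832 = 128562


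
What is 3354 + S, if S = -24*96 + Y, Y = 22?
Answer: 1072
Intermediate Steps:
S = -2282 (S = -24*96 + 22 = -2304 + 22 = -2282)
3354 + S = 3354 - 2282 = 1072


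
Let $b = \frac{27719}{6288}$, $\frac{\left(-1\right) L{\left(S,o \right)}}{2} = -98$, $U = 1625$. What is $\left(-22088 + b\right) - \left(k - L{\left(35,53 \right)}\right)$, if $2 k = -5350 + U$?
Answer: $- \frac{125917777}{6288} \approx -20025.0$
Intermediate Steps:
$L{\left(S,o \right)} = 196$ ($L{\left(S,o \right)} = \left(-2\right) \left(-98\right) = 196$)
$b = \frac{27719}{6288}$ ($b = 27719 \cdot \frac{1}{6288} = \frac{27719}{6288} \approx 4.4082$)
$k = - \frac{3725}{2}$ ($k = \frac{-5350 + 1625}{2} = \frac{1}{2} \left(-3725\right) = - \frac{3725}{2} \approx -1862.5$)
$\left(-22088 + b\right) - \left(k - L{\left(35,53 \right)}\right) = \left(-22088 + \frac{27719}{6288}\right) + \left(196 - - \frac{3725}{2}\right) = - \frac{138861625}{6288} + \left(196 + \frac{3725}{2}\right) = - \frac{138861625}{6288} + \frac{4117}{2} = - \frac{125917777}{6288}$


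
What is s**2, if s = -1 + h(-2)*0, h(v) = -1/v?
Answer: 1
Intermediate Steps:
s = -1 (s = -1 - 1/(-2)*0 = -1 - 1*(-1/2)*0 = -1 + (1/2)*0 = -1 + 0 = -1)
s**2 = (-1)**2 = 1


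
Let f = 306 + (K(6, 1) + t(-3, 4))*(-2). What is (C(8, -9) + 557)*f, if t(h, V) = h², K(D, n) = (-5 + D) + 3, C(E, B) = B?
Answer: 153440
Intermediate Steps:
K(D, n) = -2 + D
f = 280 (f = 306 + ((-2 + 6) + (-3)²)*(-2) = 306 + (4 + 9)*(-2) = 306 + 13*(-2) = 306 - 26 = 280)
(C(8, -9) + 557)*f = (-9 + 557)*280 = 548*280 = 153440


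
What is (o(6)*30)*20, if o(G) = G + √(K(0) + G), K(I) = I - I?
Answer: 3600 + 600*√6 ≈ 5069.7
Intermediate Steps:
K(I) = 0
o(G) = G + √G (o(G) = G + √(0 + G) = G + √G)
(o(6)*30)*20 = ((6 + √6)*30)*20 = (180 + 30*√6)*20 = 3600 + 600*√6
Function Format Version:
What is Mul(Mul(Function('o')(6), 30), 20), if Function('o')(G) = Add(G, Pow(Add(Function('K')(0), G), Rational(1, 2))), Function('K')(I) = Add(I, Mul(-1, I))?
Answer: Add(3600, Mul(600, Pow(6, Rational(1, 2)))) ≈ 5069.7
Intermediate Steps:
Function('K')(I) = 0
Function('o')(G) = Add(G, Pow(G, Rational(1, 2))) (Function('o')(G) = Add(G, Pow(Add(0, G), Rational(1, 2))) = Add(G, Pow(G, Rational(1, 2))))
Mul(Mul(Function('o')(6), 30), 20) = Mul(Mul(Add(6, Pow(6, Rational(1, 2))), 30), 20) = Mul(Add(180, Mul(30, Pow(6, Rational(1, 2)))), 20) = Add(3600, Mul(600, Pow(6, Rational(1, 2))))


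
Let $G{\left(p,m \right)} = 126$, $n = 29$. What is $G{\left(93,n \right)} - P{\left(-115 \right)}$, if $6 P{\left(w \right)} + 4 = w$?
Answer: $\frac{875}{6} \approx 145.83$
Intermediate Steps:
$P{\left(w \right)} = - \frac{2}{3} + \frac{w}{6}$
$G{\left(93,n \right)} - P{\left(-115 \right)} = 126 - \left(- \frac{2}{3} + \frac{1}{6} \left(-115\right)\right) = 126 - \left(- \frac{2}{3} - \frac{115}{6}\right) = 126 - - \frac{119}{6} = 126 + \frac{119}{6} = \frac{875}{6}$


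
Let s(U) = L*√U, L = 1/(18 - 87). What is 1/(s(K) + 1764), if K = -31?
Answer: 8398404/14814784687 + 69*I*√31/14814784687 ≈ 0.00056689 + 2.5932e-8*I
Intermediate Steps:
L = -1/69 (L = 1/(-69) = -1/69 ≈ -0.014493)
s(U) = -√U/69
1/(s(K) + 1764) = 1/(-I*√31/69 + 1764) = 1/(1764 - I*√31/69)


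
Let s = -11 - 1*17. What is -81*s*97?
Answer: 219996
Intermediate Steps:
s = -28 (s = -11 - 17 = -28)
-81*s*97 = -81*(-28)*97 = 2268*97 = 219996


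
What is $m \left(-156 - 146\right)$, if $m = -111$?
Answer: $33522$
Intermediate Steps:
$m \left(-156 - 146\right) = - 111 \left(-156 - 146\right) = \left(-111\right) \left(-302\right) = 33522$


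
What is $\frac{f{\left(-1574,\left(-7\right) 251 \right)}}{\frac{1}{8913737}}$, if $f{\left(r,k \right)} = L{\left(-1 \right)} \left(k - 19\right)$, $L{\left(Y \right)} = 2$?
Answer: $-31661593824$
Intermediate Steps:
$f{\left(r,k \right)} = -38 + 2 k$ ($f{\left(r,k \right)} = 2 \left(k - 19\right) = 2 \left(-19 + k\right) = -38 + 2 k$)
$\frac{f{\left(-1574,\left(-7\right) 251 \right)}}{\frac{1}{8913737}} = \frac{-38 + 2 \left(\left(-7\right) 251\right)}{\frac{1}{8913737}} = \left(-38 + 2 \left(-1757\right)\right) \frac{1}{\frac{1}{8913737}} = \left(-38 - 3514\right) 8913737 = \left(-3552\right) 8913737 = -31661593824$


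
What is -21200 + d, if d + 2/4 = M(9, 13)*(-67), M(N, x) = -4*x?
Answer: -35433/2 ≈ -17717.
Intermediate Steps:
d = 6967/2 (d = -1/2 - 4*13*(-67) = -1/2 - 52*(-67) = -1/2 + 3484 = 6967/2 ≈ 3483.5)
-21200 + d = -21200 + 6967/2 = -35433/2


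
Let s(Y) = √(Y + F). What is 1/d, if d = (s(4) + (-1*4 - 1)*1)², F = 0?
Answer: ⅑ ≈ 0.11111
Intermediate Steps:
s(Y) = √Y (s(Y) = √(Y + 0) = √Y)
d = 9 (d = (√4 + (-1*4 - 1)*1)² = (2 + (-4 - 1)*1)² = (2 - 5*1)² = (2 - 5)² = (-3)² = 9)
1/d = 1/9 = ⅑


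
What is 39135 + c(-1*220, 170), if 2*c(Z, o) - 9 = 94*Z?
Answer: 57599/2 ≈ 28800.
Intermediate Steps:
c(Z, o) = 9/2 + 47*Z (c(Z, o) = 9/2 + (94*Z)/2 = 9/2 + 47*Z)
39135 + c(-1*220, 170) = 39135 + (9/2 + 47*(-1*220)) = 39135 + (9/2 + 47*(-220)) = 39135 + (9/2 - 10340) = 39135 - 20671/2 = 57599/2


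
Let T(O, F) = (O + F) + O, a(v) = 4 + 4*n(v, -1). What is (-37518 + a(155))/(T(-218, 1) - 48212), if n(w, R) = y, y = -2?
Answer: 37522/48647 ≈ 0.77131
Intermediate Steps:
n(w, R) = -2
a(v) = -4 (a(v) = 4 + 4*(-2) = 4 - 8 = -4)
T(O, F) = F + 2*O (T(O, F) = (F + O) + O = F + 2*O)
(-37518 + a(155))/(T(-218, 1) - 48212) = (-37518 - 4)/((1 + 2*(-218)) - 48212) = -37522/((1 - 436) - 48212) = -37522/(-435 - 48212) = -37522/(-48647) = -37522*(-1/48647) = 37522/48647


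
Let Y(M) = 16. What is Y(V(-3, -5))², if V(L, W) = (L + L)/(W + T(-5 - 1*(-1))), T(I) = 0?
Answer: 256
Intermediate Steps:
V(L, W) = 2*L/W (V(L, W) = (L + L)/(W + 0) = (2*L)/W = 2*L/W)
Y(V(-3, -5))² = 16² = 256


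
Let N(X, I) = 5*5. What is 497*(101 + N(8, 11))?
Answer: 62622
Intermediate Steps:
N(X, I) = 25
497*(101 + N(8, 11)) = 497*(101 + 25) = 497*126 = 62622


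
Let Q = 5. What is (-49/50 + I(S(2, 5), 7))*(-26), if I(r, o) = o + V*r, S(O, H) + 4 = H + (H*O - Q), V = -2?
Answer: 3887/25 ≈ 155.48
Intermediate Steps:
S(O, H) = -9 + H + H*O (S(O, H) = -4 + (H + (H*O - 1*5)) = -4 + (H + (H*O - 5)) = -4 + (H + (-5 + H*O)) = -4 + (-5 + H + H*O) = -9 + H + H*O)
I(r, o) = o - 2*r
(-49/50 + I(S(2, 5), 7))*(-26) = (-49/50 + (7 - 2*(-9 + 5 + 5*2)))*(-26) = (-49*1/50 + (7 - 2*(-9 + 5 + 10)))*(-26) = (-49/50 + (7 - 2*6))*(-26) = (-49/50 + (7 - 12))*(-26) = (-49/50 - 5)*(-26) = -299/50*(-26) = 3887/25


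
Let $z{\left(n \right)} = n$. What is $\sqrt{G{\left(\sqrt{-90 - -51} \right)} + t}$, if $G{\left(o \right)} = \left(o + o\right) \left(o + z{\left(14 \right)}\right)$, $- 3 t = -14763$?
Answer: $\sqrt{4843 + 28 i \sqrt{39}} \approx 69.603 + 1.256 i$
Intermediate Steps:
$t = 4921$ ($t = \left(- \frac{1}{3}\right) \left(-14763\right) = 4921$)
$G{\left(o \right)} = 2 o \left(14 + o\right)$ ($G{\left(o \right)} = \left(o + o\right) \left(o + 14\right) = 2 o \left(14 + o\right)$)
$\sqrt{G{\left(\sqrt{-90 - -51} \right)} + t} = \sqrt{2 \sqrt{-90 - -51} \left(14 + \sqrt{-90 - -51}\right) + 4921} = \sqrt{2 \sqrt{-90 + \left(-1 + 52\right)} \left(14 + \sqrt{-90 + \left(-1 + 52\right)}\right) + 4921} = \sqrt{2 \sqrt{-90 + 51} \left(14 + \sqrt{-90 + 51}\right) + 4921} = \sqrt{2 \sqrt{-39} \left(14 + \sqrt{-39}\right) + 4921} = \sqrt{2 i \sqrt{39} \left(14 + i \sqrt{39}\right) + 4921} = \sqrt{4921 + 2 i \sqrt{39} \left(14 + i \sqrt{39}\right)}$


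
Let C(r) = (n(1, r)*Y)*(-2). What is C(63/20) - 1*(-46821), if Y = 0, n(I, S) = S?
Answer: 46821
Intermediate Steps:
C(r) = 0 (C(r) = (r*0)*(-2) = 0*(-2) = 0)
C(63/20) - 1*(-46821) = 0 - 1*(-46821) = 0 + 46821 = 46821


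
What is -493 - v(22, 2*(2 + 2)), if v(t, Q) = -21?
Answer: -472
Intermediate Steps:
-493 - v(22, 2*(2 + 2)) = -493 - 1*(-21) = -493 + 21 = -472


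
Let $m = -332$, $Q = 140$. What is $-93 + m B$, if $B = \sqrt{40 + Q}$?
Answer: $-93 - 1992 \sqrt{5} \approx -4547.3$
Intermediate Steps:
$B = 6 \sqrt{5}$ ($B = \sqrt{40 + 140} = \sqrt{180} = 6 \sqrt{5} \approx 13.416$)
$-93 + m B = -93 - 332 \cdot 6 \sqrt{5} = -93 - 1992 \sqrt{5}$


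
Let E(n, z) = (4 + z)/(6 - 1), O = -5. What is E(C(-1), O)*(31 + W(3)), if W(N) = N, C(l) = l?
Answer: -34/5 ≈ -6.8000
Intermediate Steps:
E(n, z) = ⅘ + z/5 (E(n, z) = (4 + z)/5 = (4 + z)*(⅕) = ⅘ + z/5)
E(C(-1), O)*(31 + W(3)) = (⅘ + (⅕)*(-5))*(31 + 3) = (⅘ - 1)*34 = -⅕*34 = -34/5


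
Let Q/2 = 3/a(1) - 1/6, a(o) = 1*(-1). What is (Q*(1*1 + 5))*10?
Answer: -380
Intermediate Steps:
a(o) = -1
Q = -19/3 (Q = 2*(3/(-1) - 1/6) = 2*(3*(-1) - 1*⅙) = 2*(-3 - ⅙) = 2*(-19/6) = -19/3 ≈ -6.3333)
(Q*(1*1 + 5))*10 = -19*(1*1 + 5)/3*10 = -19*(1 + 5)/3*10 = -19/3*6*10 = -38*10 = -380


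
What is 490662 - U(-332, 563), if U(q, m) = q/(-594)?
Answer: 145726448/297 ≈ 4.9066e+5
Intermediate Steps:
U(q, m) = -q/594 (U(q, m) = q*(-1/594) = -q/594)
490662 - U(-332, 563) = 490662 - (-1)*(-332)/594 = 490662 - 1*166/297 = 490662 - 166/297 = 145726448/297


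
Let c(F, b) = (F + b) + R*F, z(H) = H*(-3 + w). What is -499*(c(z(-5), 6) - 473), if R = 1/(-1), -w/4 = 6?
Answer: 233033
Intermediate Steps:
w = -24 (w = -4*6 = -24)
R = -1 (R = 1*(-1) = -1)
z(H) = -27*H (z(H) = H*(-3 - 24) = H*(-27) = -27*H)
c(F, b) = b (c(F, b) = (F + b) - F = b)
-499*(c(z(-5), 6) - 473) = -499*(6 - 473) = -499*(-467) = 233033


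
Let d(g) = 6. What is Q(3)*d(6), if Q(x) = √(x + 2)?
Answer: 6*√5 ≈ 13.416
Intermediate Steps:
Q(x) = √(2 + x)
Q(3)*d(6) = √(2 + 3)*6 = √5*6 = 6*√5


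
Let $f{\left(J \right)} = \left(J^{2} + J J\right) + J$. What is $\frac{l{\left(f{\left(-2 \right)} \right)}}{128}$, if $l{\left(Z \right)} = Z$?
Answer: $\frac{3}{64} \approx 0.046875$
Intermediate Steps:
$f{\left(J \right)} = J + 2 J^{2}$ ($f{\left(J \right)} = \left(J^{2} + J^{2}\right) + J = 2 J^{2} + J = J + 2 J^{2}$)
$\frac{l{\left(f{\left(-2 \right)} \right)}}{128} = \frac{\left(-2\right) \left(1 + 2 \left(-2\right)\right)}{128} = \frac{\left(-2\right) \left(1 - 4\right)}{128} = \frac{\left(-2\right) \left(-3\right)}{128} = \frac{1}{128} \cdot 6 = \frac{3}{64}$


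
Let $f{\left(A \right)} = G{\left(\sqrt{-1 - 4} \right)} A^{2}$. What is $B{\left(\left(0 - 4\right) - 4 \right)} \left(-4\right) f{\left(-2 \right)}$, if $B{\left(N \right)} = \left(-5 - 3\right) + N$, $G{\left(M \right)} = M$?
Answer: $256 i \sqrt{5} \approx 572.43 i$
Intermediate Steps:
$f{\left(A \right)} = i \sqrt{5} A^{2}$ ($f{\left(A \right)} = \sqrt{-1 - 4} A^{2} = \sqrt{-5} A^{2} = i \sqrt{5} A^{2}$)
$B{\left(N \right)} = -8 + N$
$B{\left(\left(0 - 4\right) - 4 \right)} \left(-4\right) f{\left(-2 \right)} = \left(-8 + \left(\left(0 - 4\right) - 4\right)\right) \left(-4\right) i \sqrt{5} \left(-2\right)^{2} = \left(-8 - 8\right) \left(-4\right) i \sqrt{5} \cdot 4 = \left(-8 - 8\right) \left(-4\right) 4 i \sqrt{5} = \left(-16\right) \left(-4\right) 4 i \sqrt{5} = 64 \cdot 4 i \sqrt{5} = 256 i \sqrt{5}$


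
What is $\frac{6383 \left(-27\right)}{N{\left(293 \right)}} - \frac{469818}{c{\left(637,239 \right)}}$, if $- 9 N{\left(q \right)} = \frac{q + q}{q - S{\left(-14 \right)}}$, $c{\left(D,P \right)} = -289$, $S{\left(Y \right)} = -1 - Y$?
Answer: $\frac{62893908414}{84677} \approx 7.4275 \cdot 10^{5}$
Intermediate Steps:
$N{\left(q \right)} = - \frac{2 q}{9 \left(-13 + q\right)}$ ($N{\left(q \right)} = - \frac{\left(q + q\right) \frac{1}{q - \left(-1 - -14\right)}}{9} = - \frac{2 q \frac{1}{q - \left(-1 + 14\right)}}{9} = - \frac{2 q \frac{1}{q - 13}}{9} = - \frac{2 q \frac{1}{-13 + q}}{9} = - \frac{2 q}{9 \left(-13 + q\right)}$)
$\frac{6383 \left(-27\right)}{N{\left(293 \right)}} - \frac{469818}{c{\left(637,239 \right)}} = \frac{6383 \left(-27\right)}{\left(-2\right) 293 \frac{1}{-117 + 9 \cdot 293}} - \frac{469818}{-289} = - \frac{172341}{\left(-2\right) 293 \frac{1}{-117 + 2637}} - - \frac{469818}{289} = - \frac{172341}{\left(-2\right) 293 \cdot \frac{1}{2520}} + \frac{469818}{289} = - \frac{172341}{- \frac{293}{1260}} + \frac{469818}{289} = \left(-172341\right) \left(- \frac{1260}{293}\right) + \frac{469818}{289} = \frac{217149660}{293} + \frac{469818}{289} = \frac{62893908414}{84677}$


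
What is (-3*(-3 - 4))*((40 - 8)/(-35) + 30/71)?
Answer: -3666/355 ≈ -10.327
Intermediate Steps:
(-3*(-3 - 4))*((40 - 8)/(-35) + 30/71) = (-3*(-7))*(32*(-1/35) + 30*(1/71)) = 21*(-32/35 + 30/71) = 21*(-1222/2485) = -3666/355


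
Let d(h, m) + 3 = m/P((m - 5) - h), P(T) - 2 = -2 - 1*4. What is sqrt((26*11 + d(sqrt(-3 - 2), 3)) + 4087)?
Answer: sqrt(17477)/2 ≈ 66.100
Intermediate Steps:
P(T) = -4 (P(T) = 2 + (-2 - 1*4) = 2 + (-2 - 4) = 2 - 6 = -4)
d(h, m) = -3 - m/4 (d(h, m) = -3 + m/(-4) = -3 + m*(-1/4) = -3 - m/4)
sqrt((26*11 + d(sqrt(-3 - 2), 3)) + 4087) = sqrt((26*11 + (-3 - 1/4*3)) + 4087) = sqrt((286 + (-3 - 3/4)) + 4087) = sqrt((286 - 15/4) + 4087) = sqrt(1129/4 + 4087) = sqrt(17477/4) = sqrt(17477)/2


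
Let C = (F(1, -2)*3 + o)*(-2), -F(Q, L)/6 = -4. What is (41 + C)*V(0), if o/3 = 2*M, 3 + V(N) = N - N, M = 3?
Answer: 417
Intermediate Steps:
F(Q, L) = 24 (F(Q, L) = -6*(-4) = 24)
V(N) = -3 (V(N) = -3 + (N - N) = -3 + 0 = -3)
o = 18 (o = 3*(2*3) = 3*6 = 18)
C = -180 (C = (24*3 + 18)*(-2) = (72 + 18)*(-2) = 90*(-2) = -180)
(41 + C)*V(0) = (41 - 180)*(-3) = -139*(-3) = 417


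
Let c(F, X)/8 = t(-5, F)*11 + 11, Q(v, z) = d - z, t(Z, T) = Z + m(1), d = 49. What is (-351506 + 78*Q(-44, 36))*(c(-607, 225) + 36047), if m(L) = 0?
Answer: -12510811940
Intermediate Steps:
t(Z, T) = Z (t(Z, T) = Z + 0 = Z)
Q(v, z) = 49 - z
c(F, X) = -352 (c(F, X) = 8*(-5*11 + 11) = 8*(-55 + 11) = 8*(-44) = -352)
(-351506 + 78*Q(-44, 36))*(c(-607, 225) + 36047) = (-351506 + 78*(49 - 1*36))*(-352 + 36047) = (-351506 + 78*(49 - 36))*35695 = (-351506 + 78*13)*35695 = (-351506 + 1014)*35695 = -350492*35695 = -12510811940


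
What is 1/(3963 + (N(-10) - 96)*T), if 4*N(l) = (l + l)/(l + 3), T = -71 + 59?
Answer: 7/35745 ≈ 0.00019583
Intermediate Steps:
T = -12
N(l) = l/(2*(3 + l)) (N(l) = ((l + l)/(l + 3))/4 = ((2*l)/(3 + l))/4 = (2*l/(3 + l))/4 = l/(2*(3 + l)))
1/(3963 + (N(-10) - 96)*T) = 1/(3963 + ((½)*(-10)/(3 - 10) - 96)*(-12)) = 1/(3963 + ((½)*(-10)/(-7) - 96)*(-12)) = 1/(3963 + ((½)*(-10)*(-⅐) - 96)*(-12)) = 1/(3963 + (5/7 - 96)*(-12)) = 1/(3963 - 667/7*(-12)) = 1/(3963 + 8004/7) = 1/(35745/7) = 7/35745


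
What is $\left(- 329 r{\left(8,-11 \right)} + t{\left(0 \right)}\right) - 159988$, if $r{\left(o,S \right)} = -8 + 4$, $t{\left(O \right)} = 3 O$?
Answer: $-158672$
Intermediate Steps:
$r{\left(o,S \right)} = -4$
$\left(- 329 r{\left(8,-11 \right)} + t{\left(0 \right)}\right) - 159988 = \left(\left(-329\right) \left(-4\right) + 3 \cdot 0\right) - 159988 = \left(1316 + 0\right) - 159988 = 1316 - 159988 = -158672$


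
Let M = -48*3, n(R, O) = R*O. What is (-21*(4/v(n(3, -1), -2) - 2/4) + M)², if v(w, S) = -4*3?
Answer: 64009/4 ≈ 16002.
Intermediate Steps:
n(R, O) = O*R
v(w, S) = -12
M = -144
(-21*(4/v(n(3, -1), -2) - 2/4) + M)² = (-21*(4/(-12) - 2/4) - 144)² = (-21*(4*(-1/12) - 2*¼) - 144)² = (-21*(-⅓ - ½) - 144)² = (-21*(-⅚) - 144)² = (35/2 - 144)² = (-253/2)² = 64009/4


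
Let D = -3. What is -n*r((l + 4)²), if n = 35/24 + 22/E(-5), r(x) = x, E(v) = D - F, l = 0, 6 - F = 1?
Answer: 62/3 ≈ 20.667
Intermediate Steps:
F = 5 (F = 6 - 1*1 = 6 - 1 = 5)
E(v) = -8 (E(v) = -3 - 1*5 = -3 - 5 = -8)
n = -31/24 (n = 35/24 + 22/(-8) = 35*(1/24) + 22*(-⅛) = 35/24 - 11/4 = -31/24 ≈ -1.2917)
-n*r((l + 4)²) = -(-31)*(0 + 4)²/24 = -(-31)*4²/24 = -(-31)*16/24 = -1*(-62/3) = 62/3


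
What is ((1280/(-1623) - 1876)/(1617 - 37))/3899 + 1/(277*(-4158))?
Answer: -41884641037/137092535901090 ≈ -0.00030552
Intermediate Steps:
((1280/(-1623) - 1876)/(1617 - 37))/3899 + 1/(277*(-4158)) = ((1280*(-1/1623) - 1876)/1580)*(1/3899) + (1/277)*(-1/4158) = ((-1280/1623 - 1876)*(1/1580))*(1/3899) - 1/1151766 = -3046028/1623*1/1580*(1/3899) - 1/1151766 = -761507/641085*1/3899 - 1/1151766 = -761507/2499590415 - 1/1151766 = -41884641037/137092535901090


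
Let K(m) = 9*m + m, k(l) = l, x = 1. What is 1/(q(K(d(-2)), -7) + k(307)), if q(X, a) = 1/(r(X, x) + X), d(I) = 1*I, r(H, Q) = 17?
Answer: 3/920 ≈ 0.0032609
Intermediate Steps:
d(I) = I
K(m) = 10*m
q(X, a) = 1/(17 + X)
1/(q(K(d(-2)), -7) + k(307)) = 1/(1/(17 + 10*(-2)) + 307) = 1/(1/(17 - 20) + 307) = 1/(1/(-3) + 307) = 1/(-⅓ + 307) = 1/(920/3) = 3/920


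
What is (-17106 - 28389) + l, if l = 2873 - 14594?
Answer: -57216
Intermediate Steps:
l = -11721
(-17106 - 28389) + l = (-17106 - 28389) - 11721 = -45495 - 11721 = -57216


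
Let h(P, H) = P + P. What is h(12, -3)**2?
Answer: 576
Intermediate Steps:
h(P, H) = 2*P
h(12, -3)**2 = (2*12)**2 = 24**2 = 576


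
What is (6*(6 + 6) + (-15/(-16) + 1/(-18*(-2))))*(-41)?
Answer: -430787/144 ≈ -2991.6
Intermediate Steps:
(6*(6 + 6) + (-15/(-16) + 1/(-18*(-2))))*(-41) = (6*12 + (-15*(-1/16) - 1/18*(-½)))*(-41) = (72 + (15/16 + 1/36))*(-41) = (72 + 139/144)*(-41) = (10507/144)*(-41) = -430787/144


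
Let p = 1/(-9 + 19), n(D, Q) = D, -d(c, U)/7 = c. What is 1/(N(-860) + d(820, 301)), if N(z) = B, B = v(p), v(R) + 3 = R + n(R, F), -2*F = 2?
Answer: -5/28714 ≈ -0.00017413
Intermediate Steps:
F = -1 (F = -½*2 = -1)
d(c, U) = -7*c
p = ⅒ (p = 1/10 = ⅒ ≈ 0.10000)
v(R) = -3 + 2*R (v(R) = -3 + (R + R) = -3 + 2*R)
B = -14/5 (B = -3 + 2*(⅒) = -3 + ⅕ = -14/5 ≈ -2.8000)
N(z) = -14/5
1/(N(-860) + d(820, 301)) = 1/(-14/5 - 7*820) = 1/(-14/5 - 5740) = 1/(-28714/5) = -5/28714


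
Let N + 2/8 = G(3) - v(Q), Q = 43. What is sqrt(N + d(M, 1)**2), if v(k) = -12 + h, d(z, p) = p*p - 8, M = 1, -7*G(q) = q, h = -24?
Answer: sqrt(16527)/14 ≈ 9.1827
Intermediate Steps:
G(q) = -q/7
d(z, p) = -8 + p**2 (d(z, p) = p**2 - 8 = -8 + p**2)
v(k) = -36 (v(k) = -12 - 24 = -36)
N = 989/28 (N = -1/4 + (-1/7*3 - 1*(-36)) = -1/4 + (-3/7 + 36) = -1/4 + 249/7 = 989/28 ≈ 35.321)
sqrt(N + d(M, 1)**2) = sqrt(989/28 + (-8 + 1**2)**2) = sqrt(989/28 + (-8 + 1)**2) = sqrt(989/28 + (-7)**2) = sqrt(989/28 + 49) = sqrt(2361/28) = sqrt(16527)/14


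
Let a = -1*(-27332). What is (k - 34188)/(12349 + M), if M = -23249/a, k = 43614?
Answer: 85877144/112499873 ≈ 0.76335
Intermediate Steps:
a = 27332
M = -23249/27332 ≈ -0.85061
(k - 34188)/(12349 + M) = (43614 - 34188)/(12349 - 23249/27332) = 9426/(337499619/27332) = 9426*(27332/337499619) = 85877144/112499873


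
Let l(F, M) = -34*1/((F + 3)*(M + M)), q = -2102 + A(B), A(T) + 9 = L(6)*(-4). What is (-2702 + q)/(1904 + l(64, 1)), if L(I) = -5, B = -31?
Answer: -321131/127551 ≈ -2.5177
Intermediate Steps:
A(T) = 11 (A(T) = -9 - 5*(-4) = -9 + 20 = 11)
q = -2091 (q = -2102 + 11 = -2091)
l(F, M) = -17/(M*(3 + F)) (l(F, M) = -34*1/(2*M*(3 + F)) = -17/(M*(3 + F)))
(-2702 + q)/(1904 + l(64, 1)) = (-2702 - 2091)/(1904 - 17/(1*(3 + 64))) = -4793/(1904 - 17*1/67) = -4793/(1904 - 17*1*1/67) = -4793/(1904 - 17/67) = -4793/127551/67 = -4793*67/127551 = -321131/127551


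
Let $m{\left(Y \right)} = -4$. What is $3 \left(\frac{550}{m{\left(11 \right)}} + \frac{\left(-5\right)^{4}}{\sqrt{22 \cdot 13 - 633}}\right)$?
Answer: $- \frac{825}{2} - \frac{1875 i \sqrt{347}}{347} \approx -412.5 - 100.66 i$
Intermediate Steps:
$3 \left(\frac{550}{m{\left(11 \right)}} + \frac{\left(-5\right)^{4}}{\sqrt{22 \cdot 13 - 633}}\right) = 3 \left(\frac{550}{-4} + \frac{\left(-5\right)^{4}}{\sqrt{22 \cdot 13 - 633}}\right) = 3 \left(550 \left(- \frac{1}{4}\right) + \frac{625}{\sqrt{286 - 633}}\right) = 3 \left(- \frac{275}{2} + \frac{625}{\sqrt{-347}}\right) = 3 \left(- \frac{275}{2} + \frac{625}{i \sqrt{347}}\right) = 3 \left(- \frac{275}{2} + 625 \left(- \frac{i \sqrt{347}}{347}\right)\right) = 3 \left(- \frac{275}{2} - \frac{625 i \sqrt{347}}{347}\right) = - \frac{825}{2} - \frac{1875 i \sqrt{347}}{347}$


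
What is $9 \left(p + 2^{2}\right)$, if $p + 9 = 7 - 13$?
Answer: $-99$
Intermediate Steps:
$p = -15$ ($p = -9 + \left(7 - 13\right) = -9 - 6 = -15$)
$9 \left(p + 2^{2}\right) = 9 \left(-15 + 2^{2}\right) = 9 \left(-15 + 4\right) = 9 \left(-11\right) = -99$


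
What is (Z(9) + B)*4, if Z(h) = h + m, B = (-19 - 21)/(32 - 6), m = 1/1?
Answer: 440/13 ≈ 33.846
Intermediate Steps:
m = 1
B = -20/13 (B = -40/26 = -40*1/26 = -20/13 ≈ -1.5385)
Z(h) = 1 + h (Z(h) = h + 1 = 1 + h)
(Z(9) + B)*4 = ((1 + 9) - 20/13)*4 = (10 - 20/13)*4 = (110/13)*4 = 440/13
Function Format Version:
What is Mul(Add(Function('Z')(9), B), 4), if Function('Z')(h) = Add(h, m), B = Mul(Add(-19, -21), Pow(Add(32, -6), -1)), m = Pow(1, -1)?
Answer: Rational(440, 13) ≈ 33.846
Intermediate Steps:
m = 1
B = Rational(-20, 13) (B = Mul(-40, Pow(26, -1)) = Mul(-40, Rational(1, 26)) = Rational(-20, 13) ≈ -1.5385)
Function('Z')(h) = Add(1, h) (Function('Z')(h) = Add(h, 1) = Add(1, h))
Mul(Add(Function('Z')(9), B), 4) = Mul(Add(Add(1, 9), Rational(-20, 13)), 4) = Mul(Add(10, Rational(-20, 13)), 4) = Mul(Rational(110, 13), 4) = Rational(440, 13)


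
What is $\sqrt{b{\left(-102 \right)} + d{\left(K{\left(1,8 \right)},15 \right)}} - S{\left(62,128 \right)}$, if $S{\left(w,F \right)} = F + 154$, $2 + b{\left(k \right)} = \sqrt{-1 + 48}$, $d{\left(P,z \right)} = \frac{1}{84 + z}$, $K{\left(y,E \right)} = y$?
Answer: $-282 + \frac{\sqrt{-2167 + 1089 \sqrt{47}}}{33} \approx -279.79$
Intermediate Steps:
$b{\left(k \right)} = -2 + \sqrt{47}$ ($b{\left(k \right)} = -2 + \sqrt{-1 + 48} = -2 + \sqrt{47}$)
$S{\left(w,F \right)} = 154 + F$
$\sqrt{b{\left(-102 \right)} + d{\left(K{\left(1,8 \right)},15 \right)}} - S{\left(62,128 \right)} = \sqrt{\left(-2 + \sqrt{47}\right) + \frac{1}{84 + 15}} - \left(154 + 128\right) = \sqrt{\left(-2 + \sqrt{47}\right) + \frac{1}{99}} - 282 = \sqrt{- \frac{197}{99} + \sqrt{47}} - 282 = -282 + \sqrt{- \frac{197}{99} + \sqrt{47}}$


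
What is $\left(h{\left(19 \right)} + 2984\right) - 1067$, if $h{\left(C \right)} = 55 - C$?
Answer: $1953$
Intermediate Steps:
$\left(h{\left(19 \right)} + 2984\right) - 1067 = \left(\left(55 - 19\right) + 2984\right) - 1067 = \left(36 + 2984\right) - 1067 = 3020 - 1067 = 1953$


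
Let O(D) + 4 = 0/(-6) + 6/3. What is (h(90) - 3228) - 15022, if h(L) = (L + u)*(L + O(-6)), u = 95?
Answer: -1970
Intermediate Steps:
O(D) = -2 (O(D) = -4 + (0/(-6) + 6/3) = -4 + (0*(-1/6) + 6*(1/3)) = -4 + (0 + 2) = -4 + 2 = -2)
h(L) = (-2 + L)*(95 + L) (h(L) = (L + 95)*(L - 2) = (95 + L)*(-2 + L) = (-2 + L)*(95 + L))
(h(90) - 3228) - 15022 = ((-190 + 90**2 + 93*90) - 3228) - 15022 = ((-190 + 8100 + 8370) - 3228) - 15022 = (16280 - 3228) - 15022 = 13052 - 15022 = -1970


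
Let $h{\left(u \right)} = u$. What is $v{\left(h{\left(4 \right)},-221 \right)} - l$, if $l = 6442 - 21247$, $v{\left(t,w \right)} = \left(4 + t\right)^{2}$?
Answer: $14869$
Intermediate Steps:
$l = -14805$
$v{\left(h{\left(4 \right)},-221 \right)} - l = \left(4 + 4\right)^{2} - -14805 = 8^{2} + 14805 = 64 + 14805 = 14869$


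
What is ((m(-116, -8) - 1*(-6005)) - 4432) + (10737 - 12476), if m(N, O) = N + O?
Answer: -290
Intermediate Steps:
((m(-116, -8) - 1*(-6005)) - 4432) + (10737 - 12476) = (((-116 - 8) - 1*(-6005)) - 4432) + (10737 - 12476) = ((-124 + 6005) - 4432) - 1739 = (5881 - 4432) - 1739 = 1449 - 1739 = -290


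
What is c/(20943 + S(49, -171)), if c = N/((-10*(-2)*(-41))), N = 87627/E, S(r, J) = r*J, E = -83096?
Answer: 29209/285364959360 ≈ 1.0236e-7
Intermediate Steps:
S(r, J) = J*r
N = -87627/83096 (N = 87627/(-83096) = 87627*(-1/83096) = -87627/83096 ≈ -1.0545)
c = 87627/68138720 (c = -87627/(83096*(-10*(-2)*(-41))) = -87627/(83096*(20*(-41))) = -87627/83096/(-820) = -87627/83096*(-1/820) = 87627/68138720 ≈ 0.0012860)
c/(20943 + S(49, -171)) = 87627/(68138720*(20943 - 171*49)) = 87627/(68138720*(20943 - 8379)) = (87627/68138720)/12564 = (87627/68138720)*(1/12564) = 29209/285364959360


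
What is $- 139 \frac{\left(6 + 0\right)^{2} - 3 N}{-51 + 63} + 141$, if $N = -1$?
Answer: $- \frac{1243}{4} \approx -310.75$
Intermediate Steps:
$- 139 \frac{\left(6 + 0\right)^{2} - 3 N}{-51 + 63} + 141 = - 139 \frac{\left(6 + 0\right)^{2} - -3}{-51 + 63} + 141 = - 139 \frac{6^{2} + 3}{12} + 141 = - 139 \left(36 + 3\right) \frac{1}{12} + 141 = - 139 \cdot 39 \cdot \frac{1}{12} + 141 = \left(-139\right) \frac{13}{4} + 141 = - \frac{1807}{4} + 141 = - \frac{1243}{4}$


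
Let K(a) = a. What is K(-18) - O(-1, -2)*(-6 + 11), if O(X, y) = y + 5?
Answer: -33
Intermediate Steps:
O(X, y) = 5 + y
K(-18) - O(-1, -2)*(-6 + 11) = -18 - (5 - 2)*(-6 + 11) = -18 - 3*5 = -18 - 1*15 = -18 - 15 = -33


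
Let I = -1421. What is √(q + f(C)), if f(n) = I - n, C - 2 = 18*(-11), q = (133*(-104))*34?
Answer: I*√471513 ≈ 686.67*I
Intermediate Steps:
q = -470288 (q = -13832*34 = -470288)
C = -196 (C = 2 + 18*(-11) = 2 - 198 = -196)
f(n) = -1421 - n
√(q + f(C)) = √(-470288 + (-1421 - 1*(-196))) = √(-470288 + (-1421 + 196)) = √(-470288 - 1225) = √(-471513) = I*√471513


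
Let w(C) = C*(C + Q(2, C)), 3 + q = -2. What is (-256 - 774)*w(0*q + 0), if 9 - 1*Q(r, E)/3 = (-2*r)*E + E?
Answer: 0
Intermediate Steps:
q = -5 (q = -3 - 2 = -5)
Q(r, E) = 27 - 3*E + 6*E*r (Q(r, E) = 27 - 3*((-2*r)*E + E) = 27 - 3*(-2*E*r + E) = 27 - 3*(E - 2*E*r) = 27 + (-3*E + 6*E*r) = 27 - 3*E + 6*E*r)
w(C) = C*(27 + 10*C) (w(C) = C*(C + (27 - 3*C + 6*C*2)) = C*(C + (27 - 3*C + 12*C)) = C*(C + (27 + 9*C)) = C*(27 + 10*C))
(-256 - 774)*w(0*q + 0) = (-256 - 774)*((0*(-5) + 0)*(27 + 10*(0*(-5) + 0))) = -1030*(0 + 0)*(27 + 10*(0 + 0)) = -0*(27 + 10*0) = -0*(27 + 0) = -0*27 = -1030*0 = 0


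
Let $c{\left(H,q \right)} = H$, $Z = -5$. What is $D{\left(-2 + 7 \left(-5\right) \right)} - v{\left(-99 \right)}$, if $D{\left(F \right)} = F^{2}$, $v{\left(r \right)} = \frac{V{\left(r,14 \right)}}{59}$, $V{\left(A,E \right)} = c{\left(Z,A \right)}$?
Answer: $\frac{80776}{59} \approx 1369.1$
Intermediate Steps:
$V{\left(A,E \right)} = -5$
$v{\left(r \right)} = - \frac{5}{59}$
$D{\left(-2 + 7 \left(-5\right) \right)} - v{\left(-99 \right)} = \left(-2 + 7 \left(-5\right)\right)^{2} - - \frac{5}{59} = \left(-2 - 35\right)^{2} + \frac{5}{59} = \left(-37\right)^{2} + \frac{5}{59} = 1369 + \frac{5}{59} = \frac{80776}{59}$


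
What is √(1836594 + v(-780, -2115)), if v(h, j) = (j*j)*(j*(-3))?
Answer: 9*√350425299 ≈ 1.6848e+5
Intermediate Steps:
v(h, j) = -3*j³ (v(h, j) = j²*(-3*j) = -3*j³)
√(1836594 + v(-780, -2115)) = √(1836594 - 3*(-2115)³) = √(1836594 - 3*(-9460870875)) = √(1836594 + 28382612625) = √28384449219 = 9*√350425299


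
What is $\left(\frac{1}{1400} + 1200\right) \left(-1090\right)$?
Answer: $- \frac{183120109}{140} \approx -1.308 \cdot 10^{6}$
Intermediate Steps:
$\left(\frac{1}{1400} + 1200\right) \left(-1090\right) = \frac{1680001}{1400} \left(-1090\right) = - \frac{183120109}{140}$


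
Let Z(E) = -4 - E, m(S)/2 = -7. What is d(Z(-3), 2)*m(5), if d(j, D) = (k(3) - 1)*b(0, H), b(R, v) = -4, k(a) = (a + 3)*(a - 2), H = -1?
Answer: 280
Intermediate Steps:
m(S) = -14 (m(S) = 2*(-7) = -14)
k(a) = (-2 + a)*(3 + a) (k(a) = (3 + a)*(-2 + a) = (-2 + a)*(3 + a))
d(j, D) = -20 (d(j, D) = ((-6 + 3 + 3**2) - 1)*(-4) = ((-6 + 3 + 9) - 1)*(-4) = (6 - 1)*(-4) = 5*(-4) = -20)
d(Z(-3), 2)*m(5) = -20*(-14) = 280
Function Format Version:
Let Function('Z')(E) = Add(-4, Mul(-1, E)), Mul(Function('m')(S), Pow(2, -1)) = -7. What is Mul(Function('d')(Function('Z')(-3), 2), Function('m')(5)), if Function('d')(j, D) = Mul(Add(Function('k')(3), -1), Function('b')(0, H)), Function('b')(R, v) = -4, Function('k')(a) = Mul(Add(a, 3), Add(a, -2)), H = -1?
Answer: 280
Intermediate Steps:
Function('m')(S) = -14 (Function('m')(S) = Mul(2, -7) = -14)
Function('k')(a) = Mul(Add(-2, a), Add(3, a)) (Function('k')(a) = Mul(Add(3, a), Add(-2, a)) = Mul(Add(-2, a), Add(3, a)))
Function('d')(j, D) = -20 (Function('d')(j, D) = Mul(Add(Add(-6, 3, Pow(3, 2)), -1), -4) = Mul(Add(Add(-6, 3, 9), -1), -4) = Mul(Add(6, -1), -4) = Mul(5, -4) = -20)
Mul(Function('d')(Function('Z')(-3), 2), Function('m')(5)) = Mul(-20, -14) = 280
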